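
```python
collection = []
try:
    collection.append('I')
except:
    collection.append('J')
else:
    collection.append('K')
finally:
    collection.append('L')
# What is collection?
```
['I', 'K', 'L']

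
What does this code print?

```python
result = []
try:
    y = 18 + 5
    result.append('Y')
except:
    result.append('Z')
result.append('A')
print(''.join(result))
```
YA

No exception, try block completes normally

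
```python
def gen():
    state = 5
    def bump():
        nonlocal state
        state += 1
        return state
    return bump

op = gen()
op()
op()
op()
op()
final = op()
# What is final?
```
10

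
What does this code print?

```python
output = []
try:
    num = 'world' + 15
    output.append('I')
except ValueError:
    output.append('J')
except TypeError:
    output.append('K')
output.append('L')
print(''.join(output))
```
KL

TypeError is caught by its specific handler, not ValueError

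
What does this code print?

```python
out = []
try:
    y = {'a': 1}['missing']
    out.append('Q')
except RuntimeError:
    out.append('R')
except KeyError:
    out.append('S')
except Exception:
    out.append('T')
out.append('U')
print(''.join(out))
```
SU

KeyError matches before generic Exception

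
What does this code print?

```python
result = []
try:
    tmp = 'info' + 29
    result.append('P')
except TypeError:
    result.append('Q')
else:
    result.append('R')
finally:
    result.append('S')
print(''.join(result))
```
QS

Exception: except runs, else skipped, finally runs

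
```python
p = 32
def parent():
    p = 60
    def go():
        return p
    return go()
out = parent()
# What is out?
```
60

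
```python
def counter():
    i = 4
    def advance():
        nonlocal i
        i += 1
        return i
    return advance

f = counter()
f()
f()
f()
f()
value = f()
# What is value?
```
9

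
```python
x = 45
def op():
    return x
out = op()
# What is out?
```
45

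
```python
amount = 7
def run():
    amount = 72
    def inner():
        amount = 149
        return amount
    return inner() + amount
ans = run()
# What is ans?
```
221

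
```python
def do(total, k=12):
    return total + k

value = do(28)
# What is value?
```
40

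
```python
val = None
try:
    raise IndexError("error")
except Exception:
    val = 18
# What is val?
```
18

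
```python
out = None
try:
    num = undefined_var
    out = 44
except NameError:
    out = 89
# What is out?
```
89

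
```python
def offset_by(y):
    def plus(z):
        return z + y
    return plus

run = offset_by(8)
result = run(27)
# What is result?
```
35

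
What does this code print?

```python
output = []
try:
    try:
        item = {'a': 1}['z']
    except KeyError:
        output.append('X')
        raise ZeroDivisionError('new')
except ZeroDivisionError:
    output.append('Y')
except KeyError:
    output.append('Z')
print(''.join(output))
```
XY

New ZeroDivisionError raised, caught by outer ZeroDivisionError handler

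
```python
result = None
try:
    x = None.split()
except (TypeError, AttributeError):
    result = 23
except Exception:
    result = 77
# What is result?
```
23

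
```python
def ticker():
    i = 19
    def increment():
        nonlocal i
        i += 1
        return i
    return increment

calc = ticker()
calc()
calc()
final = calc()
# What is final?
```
22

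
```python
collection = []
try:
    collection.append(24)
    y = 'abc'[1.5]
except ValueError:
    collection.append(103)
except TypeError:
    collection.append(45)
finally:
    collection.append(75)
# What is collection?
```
[24, 45, 75]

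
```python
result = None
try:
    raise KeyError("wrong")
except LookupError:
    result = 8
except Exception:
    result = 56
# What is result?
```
8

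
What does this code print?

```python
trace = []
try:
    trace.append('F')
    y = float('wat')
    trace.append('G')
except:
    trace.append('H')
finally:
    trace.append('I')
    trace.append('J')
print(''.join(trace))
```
FHIJ

Code before exception runs, then except, then all of finally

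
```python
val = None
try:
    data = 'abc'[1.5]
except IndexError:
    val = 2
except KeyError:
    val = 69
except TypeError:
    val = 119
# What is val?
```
119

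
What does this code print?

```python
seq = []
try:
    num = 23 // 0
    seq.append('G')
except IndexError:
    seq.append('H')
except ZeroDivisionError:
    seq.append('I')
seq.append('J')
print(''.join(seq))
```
IJ

ZeroDivisionError is caught by its specific handler, not IndexError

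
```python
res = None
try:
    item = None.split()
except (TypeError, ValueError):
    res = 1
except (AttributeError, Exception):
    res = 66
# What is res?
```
66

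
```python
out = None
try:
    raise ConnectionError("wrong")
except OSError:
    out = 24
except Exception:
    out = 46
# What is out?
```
24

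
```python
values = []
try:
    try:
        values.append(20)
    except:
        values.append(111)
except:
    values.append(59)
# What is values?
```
[20]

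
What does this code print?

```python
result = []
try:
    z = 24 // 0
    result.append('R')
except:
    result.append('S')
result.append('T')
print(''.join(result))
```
ST

Exception raised in try, caught by bare except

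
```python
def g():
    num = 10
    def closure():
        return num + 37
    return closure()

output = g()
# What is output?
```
47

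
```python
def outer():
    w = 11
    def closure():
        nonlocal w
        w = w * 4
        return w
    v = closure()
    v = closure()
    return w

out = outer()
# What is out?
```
176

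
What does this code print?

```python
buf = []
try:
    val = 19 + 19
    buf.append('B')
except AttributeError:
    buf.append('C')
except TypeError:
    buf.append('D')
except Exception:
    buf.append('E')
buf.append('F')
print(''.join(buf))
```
BF

No exception, try block completes normally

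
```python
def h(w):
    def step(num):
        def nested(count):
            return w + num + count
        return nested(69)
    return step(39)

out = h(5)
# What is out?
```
113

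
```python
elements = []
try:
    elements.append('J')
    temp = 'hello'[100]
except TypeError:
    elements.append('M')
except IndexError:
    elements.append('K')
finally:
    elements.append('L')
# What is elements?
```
['J', 'K', 'L']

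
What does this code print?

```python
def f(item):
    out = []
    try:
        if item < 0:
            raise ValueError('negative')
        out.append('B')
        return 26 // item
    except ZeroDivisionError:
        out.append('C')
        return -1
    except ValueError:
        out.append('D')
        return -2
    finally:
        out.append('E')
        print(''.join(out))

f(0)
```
BCE

item=0 causes ZeroDivisionError, caught, finally prints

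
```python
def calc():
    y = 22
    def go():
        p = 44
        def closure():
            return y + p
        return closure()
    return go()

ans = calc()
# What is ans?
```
66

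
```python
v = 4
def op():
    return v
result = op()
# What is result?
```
4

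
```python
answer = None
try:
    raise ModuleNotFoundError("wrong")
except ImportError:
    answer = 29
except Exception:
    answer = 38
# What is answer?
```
29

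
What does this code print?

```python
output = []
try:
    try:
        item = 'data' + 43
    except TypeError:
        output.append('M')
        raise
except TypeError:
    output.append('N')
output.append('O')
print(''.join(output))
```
MNO

raise without argument re-raises current exception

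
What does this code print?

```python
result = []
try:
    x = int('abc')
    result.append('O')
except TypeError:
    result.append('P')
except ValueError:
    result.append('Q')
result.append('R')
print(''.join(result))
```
QR

ValueError is caught by its specific handler, not TypeError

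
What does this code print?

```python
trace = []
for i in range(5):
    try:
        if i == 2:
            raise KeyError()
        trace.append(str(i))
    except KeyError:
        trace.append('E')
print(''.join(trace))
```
01E34

Exception on i=2 caught, loop continues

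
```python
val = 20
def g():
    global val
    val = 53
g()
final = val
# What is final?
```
53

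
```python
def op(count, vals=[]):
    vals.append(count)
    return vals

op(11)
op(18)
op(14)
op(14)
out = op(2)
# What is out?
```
[11, 18, 14, 14, 2]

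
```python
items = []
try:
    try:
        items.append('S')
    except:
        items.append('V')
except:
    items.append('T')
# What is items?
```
['S']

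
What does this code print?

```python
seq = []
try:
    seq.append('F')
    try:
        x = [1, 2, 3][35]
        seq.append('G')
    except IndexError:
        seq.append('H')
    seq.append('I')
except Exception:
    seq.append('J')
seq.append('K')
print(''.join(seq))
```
FHIK

Inner exception caught by inner handler, outer continues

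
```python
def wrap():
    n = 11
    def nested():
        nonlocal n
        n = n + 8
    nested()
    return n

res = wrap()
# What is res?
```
19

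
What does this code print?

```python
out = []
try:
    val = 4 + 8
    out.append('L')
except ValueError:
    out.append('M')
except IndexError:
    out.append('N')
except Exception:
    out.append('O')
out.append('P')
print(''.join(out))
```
LP

No exception, try block completes normally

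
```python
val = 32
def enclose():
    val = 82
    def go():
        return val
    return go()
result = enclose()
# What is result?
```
82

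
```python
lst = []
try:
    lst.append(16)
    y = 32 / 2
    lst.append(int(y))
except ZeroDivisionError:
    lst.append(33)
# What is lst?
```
[16, 16]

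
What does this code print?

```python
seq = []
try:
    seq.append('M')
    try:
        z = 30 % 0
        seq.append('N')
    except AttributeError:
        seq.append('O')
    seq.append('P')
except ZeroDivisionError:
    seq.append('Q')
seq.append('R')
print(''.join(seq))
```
MQR

Inner handler doesn't match, propagates to outer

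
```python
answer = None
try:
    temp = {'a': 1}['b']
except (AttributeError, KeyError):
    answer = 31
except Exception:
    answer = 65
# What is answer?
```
31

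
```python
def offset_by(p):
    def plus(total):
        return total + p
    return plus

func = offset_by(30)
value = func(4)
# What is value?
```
34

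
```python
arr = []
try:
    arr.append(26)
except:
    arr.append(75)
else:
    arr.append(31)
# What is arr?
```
[26, 31]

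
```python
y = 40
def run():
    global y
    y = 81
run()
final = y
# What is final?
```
81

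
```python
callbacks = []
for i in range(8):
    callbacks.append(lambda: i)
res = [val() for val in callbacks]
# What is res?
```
[7, 7, 7, 7, 7, 7, 7, 7]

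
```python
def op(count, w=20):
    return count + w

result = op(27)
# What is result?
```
47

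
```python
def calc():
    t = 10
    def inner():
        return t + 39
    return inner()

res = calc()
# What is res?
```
49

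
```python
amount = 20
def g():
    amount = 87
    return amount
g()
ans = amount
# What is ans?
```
20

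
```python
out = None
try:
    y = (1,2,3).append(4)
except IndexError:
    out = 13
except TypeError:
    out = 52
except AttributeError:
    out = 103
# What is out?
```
103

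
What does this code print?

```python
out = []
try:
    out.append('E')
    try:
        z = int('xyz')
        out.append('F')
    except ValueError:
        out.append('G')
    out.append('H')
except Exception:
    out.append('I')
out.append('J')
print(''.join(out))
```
EGHJ

Inner exception caught by inner handler, outer continues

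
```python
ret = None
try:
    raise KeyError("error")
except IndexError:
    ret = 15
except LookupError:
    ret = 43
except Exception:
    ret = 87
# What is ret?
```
43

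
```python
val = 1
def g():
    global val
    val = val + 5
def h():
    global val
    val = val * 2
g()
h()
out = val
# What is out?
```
12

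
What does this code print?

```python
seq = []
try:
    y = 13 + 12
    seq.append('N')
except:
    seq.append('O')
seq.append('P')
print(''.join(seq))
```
NP

No exception, try block completes normally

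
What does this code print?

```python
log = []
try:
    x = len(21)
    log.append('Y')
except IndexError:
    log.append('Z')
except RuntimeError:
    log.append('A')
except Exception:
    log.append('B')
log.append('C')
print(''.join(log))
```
BC

TypeError not specifically caught, falls to Exception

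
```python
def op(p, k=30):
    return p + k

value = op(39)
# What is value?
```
69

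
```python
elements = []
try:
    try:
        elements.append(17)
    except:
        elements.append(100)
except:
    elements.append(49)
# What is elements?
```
[17]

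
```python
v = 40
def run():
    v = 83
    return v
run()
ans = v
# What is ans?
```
40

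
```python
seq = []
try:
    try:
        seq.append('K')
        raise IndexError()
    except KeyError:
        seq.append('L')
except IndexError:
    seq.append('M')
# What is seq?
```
['K', 'M']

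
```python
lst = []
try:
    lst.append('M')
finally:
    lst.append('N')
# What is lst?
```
['M', 'N']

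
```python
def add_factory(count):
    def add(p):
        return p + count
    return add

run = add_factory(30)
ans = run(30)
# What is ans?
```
60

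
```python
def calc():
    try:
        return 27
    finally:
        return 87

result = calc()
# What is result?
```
87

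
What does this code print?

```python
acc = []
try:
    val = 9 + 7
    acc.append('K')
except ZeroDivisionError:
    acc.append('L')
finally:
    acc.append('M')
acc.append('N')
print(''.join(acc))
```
KMN

finally runs after normal execution too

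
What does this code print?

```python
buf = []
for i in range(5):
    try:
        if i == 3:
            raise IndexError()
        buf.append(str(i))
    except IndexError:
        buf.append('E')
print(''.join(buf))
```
012E4

Exception on i=3 caught, loop continues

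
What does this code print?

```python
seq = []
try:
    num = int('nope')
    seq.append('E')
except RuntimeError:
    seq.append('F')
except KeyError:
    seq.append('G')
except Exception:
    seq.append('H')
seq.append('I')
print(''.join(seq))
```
HI

ValueError not specifically caught, falls to Exception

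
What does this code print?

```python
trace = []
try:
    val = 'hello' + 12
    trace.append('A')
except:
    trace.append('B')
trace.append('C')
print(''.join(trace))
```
BC

Exception raised in try, caught by bare except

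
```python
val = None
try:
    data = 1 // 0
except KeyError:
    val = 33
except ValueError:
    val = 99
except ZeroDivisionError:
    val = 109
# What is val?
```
109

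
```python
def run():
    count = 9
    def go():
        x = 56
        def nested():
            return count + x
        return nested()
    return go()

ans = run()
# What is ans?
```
65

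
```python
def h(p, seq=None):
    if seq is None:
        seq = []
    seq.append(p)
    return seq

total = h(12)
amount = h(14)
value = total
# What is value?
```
[12]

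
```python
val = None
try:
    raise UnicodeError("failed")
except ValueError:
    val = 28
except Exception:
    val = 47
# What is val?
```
28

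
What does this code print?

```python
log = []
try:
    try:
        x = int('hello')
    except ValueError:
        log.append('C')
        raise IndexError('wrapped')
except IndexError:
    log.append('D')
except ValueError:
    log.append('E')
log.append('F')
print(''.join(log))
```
CDF

IndexError raised and caught, original ValueError not re-raised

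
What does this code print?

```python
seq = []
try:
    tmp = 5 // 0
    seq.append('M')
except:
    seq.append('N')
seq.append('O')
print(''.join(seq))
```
NO

Exception raised in try, caught by bare except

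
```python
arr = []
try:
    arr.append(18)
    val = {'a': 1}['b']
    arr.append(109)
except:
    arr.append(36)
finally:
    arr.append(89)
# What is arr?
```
[18, 36, 89]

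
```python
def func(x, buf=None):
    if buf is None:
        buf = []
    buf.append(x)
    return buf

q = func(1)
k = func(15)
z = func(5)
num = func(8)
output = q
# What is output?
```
[1]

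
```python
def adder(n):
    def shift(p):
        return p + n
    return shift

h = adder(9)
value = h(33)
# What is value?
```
42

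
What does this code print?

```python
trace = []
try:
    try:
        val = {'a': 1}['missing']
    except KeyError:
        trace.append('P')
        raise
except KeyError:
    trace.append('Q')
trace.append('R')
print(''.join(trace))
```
PQR

raise without argument re-raises current exception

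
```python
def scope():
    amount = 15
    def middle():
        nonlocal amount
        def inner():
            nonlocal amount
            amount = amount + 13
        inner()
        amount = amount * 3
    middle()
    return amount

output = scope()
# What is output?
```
84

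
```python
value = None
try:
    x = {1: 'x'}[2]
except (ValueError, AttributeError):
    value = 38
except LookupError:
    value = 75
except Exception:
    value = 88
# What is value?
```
75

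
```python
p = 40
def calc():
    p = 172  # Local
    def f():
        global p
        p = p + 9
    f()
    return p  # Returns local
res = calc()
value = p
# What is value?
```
49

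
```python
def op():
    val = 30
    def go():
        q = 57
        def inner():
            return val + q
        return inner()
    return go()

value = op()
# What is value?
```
87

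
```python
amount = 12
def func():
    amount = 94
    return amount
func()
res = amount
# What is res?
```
12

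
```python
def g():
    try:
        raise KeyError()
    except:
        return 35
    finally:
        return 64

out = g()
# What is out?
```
64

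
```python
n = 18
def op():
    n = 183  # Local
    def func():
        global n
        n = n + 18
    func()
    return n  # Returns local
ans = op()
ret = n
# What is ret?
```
36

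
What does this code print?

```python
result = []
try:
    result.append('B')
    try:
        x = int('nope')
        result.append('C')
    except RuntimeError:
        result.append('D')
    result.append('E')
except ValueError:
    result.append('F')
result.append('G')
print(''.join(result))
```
BFG

Inner handler doesn't match, propagates to outer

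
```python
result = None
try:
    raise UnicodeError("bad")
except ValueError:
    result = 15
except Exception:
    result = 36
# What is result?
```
15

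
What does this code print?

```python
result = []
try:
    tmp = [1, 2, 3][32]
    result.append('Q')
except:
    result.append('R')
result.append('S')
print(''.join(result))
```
RS

Exception raised in try, caught by bare except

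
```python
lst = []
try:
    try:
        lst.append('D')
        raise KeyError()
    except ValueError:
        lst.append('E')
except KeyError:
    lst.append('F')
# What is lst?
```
['D', 'F']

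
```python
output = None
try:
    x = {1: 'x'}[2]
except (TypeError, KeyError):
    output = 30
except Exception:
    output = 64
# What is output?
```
30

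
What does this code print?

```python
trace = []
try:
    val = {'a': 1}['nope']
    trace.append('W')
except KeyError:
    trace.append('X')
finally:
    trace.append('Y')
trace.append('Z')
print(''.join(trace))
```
XYZ

finally always runs, even after exception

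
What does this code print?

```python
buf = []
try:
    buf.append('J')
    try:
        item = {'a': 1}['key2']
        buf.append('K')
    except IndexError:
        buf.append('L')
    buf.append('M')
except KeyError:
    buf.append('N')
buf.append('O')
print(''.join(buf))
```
JNO

Inner handler doesn't match, propagates to outer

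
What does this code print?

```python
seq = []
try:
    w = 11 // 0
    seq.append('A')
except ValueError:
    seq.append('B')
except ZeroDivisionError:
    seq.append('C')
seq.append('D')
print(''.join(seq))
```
CD

ZeroDivisionError is caught by its specific handler, not ValueError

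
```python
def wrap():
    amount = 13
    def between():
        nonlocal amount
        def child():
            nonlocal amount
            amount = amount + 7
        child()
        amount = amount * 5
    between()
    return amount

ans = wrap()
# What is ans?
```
100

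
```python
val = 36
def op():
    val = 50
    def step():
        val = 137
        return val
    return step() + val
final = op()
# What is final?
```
187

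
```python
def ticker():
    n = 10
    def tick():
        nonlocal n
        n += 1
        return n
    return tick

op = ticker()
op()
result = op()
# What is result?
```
12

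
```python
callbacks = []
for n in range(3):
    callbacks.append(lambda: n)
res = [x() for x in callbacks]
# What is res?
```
[2, 2, 2]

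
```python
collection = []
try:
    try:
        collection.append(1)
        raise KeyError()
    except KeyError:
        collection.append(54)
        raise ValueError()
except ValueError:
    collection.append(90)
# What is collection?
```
[1, 54, 90]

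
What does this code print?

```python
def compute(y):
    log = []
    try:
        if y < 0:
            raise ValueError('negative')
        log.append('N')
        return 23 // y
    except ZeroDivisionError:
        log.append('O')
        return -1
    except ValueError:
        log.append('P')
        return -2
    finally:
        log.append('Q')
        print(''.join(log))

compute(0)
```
NOQ

y=0 causes ZeroDivisionError, caught, finally prints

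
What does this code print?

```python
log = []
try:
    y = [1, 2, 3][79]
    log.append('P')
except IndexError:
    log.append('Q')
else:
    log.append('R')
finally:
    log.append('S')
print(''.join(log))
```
QS

Exception: except runs, else skipped, finally runs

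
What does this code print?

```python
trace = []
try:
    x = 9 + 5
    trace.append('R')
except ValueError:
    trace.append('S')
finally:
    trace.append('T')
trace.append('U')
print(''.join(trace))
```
RTU

finally runs after normal execution too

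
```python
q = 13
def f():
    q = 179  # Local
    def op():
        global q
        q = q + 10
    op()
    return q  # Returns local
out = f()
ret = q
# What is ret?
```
23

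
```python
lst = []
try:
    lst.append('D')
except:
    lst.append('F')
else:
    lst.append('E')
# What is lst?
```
['D', 'E']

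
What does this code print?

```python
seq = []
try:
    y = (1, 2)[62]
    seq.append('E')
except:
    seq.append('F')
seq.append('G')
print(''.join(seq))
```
FG

Exception raised in try, caught by bare except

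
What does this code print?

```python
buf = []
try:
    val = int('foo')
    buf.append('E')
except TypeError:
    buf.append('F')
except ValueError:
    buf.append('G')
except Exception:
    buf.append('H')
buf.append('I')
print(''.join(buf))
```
GI

ValueError matches before generic Exception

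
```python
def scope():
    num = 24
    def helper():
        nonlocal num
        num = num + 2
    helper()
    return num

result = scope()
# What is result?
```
26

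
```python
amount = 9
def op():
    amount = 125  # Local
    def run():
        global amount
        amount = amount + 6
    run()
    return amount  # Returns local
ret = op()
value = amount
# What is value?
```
15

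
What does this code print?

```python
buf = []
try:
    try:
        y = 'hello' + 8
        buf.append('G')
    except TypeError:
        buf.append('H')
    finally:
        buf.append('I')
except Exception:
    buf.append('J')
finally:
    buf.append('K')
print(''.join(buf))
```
HIK

Both finally blocks run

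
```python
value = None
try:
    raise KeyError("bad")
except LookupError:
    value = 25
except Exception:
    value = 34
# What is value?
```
25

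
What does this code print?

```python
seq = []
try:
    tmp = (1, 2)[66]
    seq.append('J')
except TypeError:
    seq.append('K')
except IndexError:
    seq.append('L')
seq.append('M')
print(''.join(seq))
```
LM

IndexError is caught by its specific handler, not TypeError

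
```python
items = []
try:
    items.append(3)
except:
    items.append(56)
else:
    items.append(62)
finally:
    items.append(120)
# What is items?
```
[3, 62, 120]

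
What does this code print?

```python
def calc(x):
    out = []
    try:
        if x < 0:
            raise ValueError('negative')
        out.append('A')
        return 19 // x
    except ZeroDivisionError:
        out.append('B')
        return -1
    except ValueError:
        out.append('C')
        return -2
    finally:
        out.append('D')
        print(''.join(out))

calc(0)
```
ABD

x=0 causes ZeroDivisionError, caught, finally prints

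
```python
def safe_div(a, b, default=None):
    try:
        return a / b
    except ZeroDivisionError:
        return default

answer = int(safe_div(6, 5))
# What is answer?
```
1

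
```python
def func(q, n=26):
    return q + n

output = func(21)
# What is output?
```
47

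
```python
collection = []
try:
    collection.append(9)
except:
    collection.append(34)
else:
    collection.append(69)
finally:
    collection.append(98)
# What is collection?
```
[9, 69, 98]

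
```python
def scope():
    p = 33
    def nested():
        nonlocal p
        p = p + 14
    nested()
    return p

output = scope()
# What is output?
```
47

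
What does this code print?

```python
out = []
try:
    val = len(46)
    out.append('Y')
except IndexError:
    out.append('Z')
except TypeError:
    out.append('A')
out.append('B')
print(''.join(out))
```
AB

TypeError is caught by its specific handler, not IndexError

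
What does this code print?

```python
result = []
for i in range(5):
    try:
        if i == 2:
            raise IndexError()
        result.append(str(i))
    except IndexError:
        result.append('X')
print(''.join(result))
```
01X34

Exception on i=2 caught, loop continues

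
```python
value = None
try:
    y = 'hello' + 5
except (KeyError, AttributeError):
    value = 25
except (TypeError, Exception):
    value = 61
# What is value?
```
61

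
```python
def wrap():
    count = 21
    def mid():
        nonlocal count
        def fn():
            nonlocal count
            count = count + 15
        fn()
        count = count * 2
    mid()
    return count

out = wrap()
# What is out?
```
72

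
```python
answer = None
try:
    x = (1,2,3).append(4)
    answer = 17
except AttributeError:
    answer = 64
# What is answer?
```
64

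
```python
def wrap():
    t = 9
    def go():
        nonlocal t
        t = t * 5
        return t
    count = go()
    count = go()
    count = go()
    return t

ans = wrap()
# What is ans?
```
1125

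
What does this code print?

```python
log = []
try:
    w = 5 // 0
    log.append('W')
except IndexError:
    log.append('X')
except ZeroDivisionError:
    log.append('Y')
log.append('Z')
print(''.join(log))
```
YZ

ZeroDivisionError is caught by its specific handler, not IndexError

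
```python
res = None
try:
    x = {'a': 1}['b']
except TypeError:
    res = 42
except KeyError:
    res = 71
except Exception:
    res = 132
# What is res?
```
71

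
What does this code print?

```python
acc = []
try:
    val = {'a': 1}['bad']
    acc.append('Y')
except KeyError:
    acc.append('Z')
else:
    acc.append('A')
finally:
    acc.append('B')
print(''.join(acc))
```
ZB

Exception: except runs, else skipped, finally runs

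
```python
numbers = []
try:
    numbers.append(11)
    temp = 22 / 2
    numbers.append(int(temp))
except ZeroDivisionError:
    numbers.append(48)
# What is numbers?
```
[11, 11]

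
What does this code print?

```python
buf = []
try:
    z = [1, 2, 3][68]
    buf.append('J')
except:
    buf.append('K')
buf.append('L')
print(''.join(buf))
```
KL

Exception raised in try, caught by bare except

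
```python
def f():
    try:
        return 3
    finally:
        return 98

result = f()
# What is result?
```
98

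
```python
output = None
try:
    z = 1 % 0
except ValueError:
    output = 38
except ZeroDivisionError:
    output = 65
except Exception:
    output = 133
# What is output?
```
65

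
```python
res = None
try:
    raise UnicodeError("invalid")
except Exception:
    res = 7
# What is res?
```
7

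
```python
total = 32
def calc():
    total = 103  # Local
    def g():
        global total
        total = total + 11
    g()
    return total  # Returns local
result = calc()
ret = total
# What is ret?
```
43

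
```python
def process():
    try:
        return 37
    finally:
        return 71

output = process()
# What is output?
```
71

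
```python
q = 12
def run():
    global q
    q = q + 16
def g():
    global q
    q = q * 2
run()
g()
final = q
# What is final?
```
56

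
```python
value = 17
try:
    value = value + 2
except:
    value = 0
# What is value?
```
19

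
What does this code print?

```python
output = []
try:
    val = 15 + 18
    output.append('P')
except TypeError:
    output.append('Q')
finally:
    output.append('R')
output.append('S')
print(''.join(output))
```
PRS

finally runs after normal execution too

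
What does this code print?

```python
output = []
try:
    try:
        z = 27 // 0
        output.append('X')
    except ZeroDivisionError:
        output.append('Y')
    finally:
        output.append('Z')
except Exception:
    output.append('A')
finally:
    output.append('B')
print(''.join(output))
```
YZB

Both finally blocks run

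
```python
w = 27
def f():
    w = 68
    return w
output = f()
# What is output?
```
68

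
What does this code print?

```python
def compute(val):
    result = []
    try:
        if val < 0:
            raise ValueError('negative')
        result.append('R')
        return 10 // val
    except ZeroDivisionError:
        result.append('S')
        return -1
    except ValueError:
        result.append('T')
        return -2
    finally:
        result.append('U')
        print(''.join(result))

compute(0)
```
RSU

val=0 causes ZeroDivisionError, caught, finally prints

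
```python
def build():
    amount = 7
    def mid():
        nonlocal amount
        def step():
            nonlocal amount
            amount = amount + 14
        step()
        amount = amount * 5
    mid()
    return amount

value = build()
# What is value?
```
105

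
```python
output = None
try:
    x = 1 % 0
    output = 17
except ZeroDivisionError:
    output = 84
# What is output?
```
84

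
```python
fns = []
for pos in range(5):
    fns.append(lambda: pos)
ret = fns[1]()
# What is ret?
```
4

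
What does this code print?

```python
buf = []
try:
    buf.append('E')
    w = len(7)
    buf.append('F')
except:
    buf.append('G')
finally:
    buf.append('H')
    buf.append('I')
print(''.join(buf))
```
EGHI

Code before exception runs, then except, then all of finally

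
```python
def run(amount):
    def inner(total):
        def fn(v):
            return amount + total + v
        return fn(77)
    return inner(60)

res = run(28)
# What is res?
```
165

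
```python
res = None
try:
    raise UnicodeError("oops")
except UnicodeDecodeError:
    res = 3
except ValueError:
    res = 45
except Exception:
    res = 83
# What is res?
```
45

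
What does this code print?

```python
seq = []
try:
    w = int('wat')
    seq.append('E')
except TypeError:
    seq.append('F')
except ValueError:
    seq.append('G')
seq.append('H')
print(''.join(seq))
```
GH

ValueError is caught by its specific handler, not TypeError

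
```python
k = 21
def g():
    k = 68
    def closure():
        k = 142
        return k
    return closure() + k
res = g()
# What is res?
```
210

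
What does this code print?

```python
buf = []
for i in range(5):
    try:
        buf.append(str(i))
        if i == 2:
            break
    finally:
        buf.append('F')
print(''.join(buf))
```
0F1F2F

finally runs even when breaking out of loop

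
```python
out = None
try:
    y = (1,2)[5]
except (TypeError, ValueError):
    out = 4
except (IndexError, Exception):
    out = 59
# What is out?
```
59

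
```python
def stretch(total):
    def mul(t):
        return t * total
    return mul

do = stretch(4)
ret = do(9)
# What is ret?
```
36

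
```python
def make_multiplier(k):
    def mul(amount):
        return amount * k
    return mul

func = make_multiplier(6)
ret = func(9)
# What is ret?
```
54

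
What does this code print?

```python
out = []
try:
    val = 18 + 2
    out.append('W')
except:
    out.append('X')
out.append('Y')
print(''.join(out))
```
WY

No exception, try block completes normally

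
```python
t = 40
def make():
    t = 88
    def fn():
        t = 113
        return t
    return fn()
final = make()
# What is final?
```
113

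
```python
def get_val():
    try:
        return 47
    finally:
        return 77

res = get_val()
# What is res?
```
77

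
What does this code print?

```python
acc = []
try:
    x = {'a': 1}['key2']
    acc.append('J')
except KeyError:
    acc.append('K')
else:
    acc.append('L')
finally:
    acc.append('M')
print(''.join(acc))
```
KM

Exception: except runs, else skipped, finally runs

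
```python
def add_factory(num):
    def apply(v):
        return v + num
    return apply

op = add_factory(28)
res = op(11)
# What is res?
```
39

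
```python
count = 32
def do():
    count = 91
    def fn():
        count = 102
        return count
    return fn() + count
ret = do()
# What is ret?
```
193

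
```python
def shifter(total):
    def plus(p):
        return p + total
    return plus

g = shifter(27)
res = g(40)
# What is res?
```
67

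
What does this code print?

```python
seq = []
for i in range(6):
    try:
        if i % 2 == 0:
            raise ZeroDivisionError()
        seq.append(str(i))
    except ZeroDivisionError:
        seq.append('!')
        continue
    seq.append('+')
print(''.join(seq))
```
!1+!3+!5+

continue in except skips rest of loop body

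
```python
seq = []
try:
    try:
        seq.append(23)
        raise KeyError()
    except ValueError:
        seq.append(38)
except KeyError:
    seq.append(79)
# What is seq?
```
[23, 79]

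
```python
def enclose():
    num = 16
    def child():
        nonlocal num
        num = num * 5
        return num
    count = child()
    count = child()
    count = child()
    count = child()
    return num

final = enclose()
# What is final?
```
10000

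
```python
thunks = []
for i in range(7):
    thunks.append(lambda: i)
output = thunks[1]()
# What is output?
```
6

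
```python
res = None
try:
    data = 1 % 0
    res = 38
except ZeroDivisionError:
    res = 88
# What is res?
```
88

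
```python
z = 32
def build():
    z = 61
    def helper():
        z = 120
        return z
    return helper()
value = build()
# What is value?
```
120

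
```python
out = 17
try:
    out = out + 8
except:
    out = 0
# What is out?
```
25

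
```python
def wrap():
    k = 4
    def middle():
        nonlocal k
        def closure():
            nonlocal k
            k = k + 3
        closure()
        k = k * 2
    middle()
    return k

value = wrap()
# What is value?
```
14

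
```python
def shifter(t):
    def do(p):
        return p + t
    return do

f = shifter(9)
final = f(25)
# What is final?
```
34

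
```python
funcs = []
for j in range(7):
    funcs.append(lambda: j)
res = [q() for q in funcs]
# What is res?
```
[6, 6, 6, 6, 6, 6, 6]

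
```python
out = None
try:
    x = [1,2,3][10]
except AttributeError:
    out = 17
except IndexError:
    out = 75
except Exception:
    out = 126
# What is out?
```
75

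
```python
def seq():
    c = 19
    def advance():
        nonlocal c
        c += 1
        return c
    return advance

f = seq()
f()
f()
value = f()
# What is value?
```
22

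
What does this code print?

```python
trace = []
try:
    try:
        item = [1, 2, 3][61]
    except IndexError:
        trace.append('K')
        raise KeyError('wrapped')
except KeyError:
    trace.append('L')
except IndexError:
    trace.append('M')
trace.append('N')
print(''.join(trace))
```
KLN

KeyError raised and caught, original IndexError not re-raised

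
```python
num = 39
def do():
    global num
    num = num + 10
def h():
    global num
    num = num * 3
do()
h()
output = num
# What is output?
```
147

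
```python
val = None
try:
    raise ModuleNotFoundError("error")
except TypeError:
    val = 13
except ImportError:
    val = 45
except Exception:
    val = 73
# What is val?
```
45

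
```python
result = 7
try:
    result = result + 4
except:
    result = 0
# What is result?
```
11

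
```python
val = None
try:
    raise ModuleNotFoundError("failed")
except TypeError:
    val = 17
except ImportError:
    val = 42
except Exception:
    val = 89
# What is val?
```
42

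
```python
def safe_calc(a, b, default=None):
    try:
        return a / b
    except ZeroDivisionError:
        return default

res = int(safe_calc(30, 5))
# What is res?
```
6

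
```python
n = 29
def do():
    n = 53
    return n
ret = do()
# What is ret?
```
53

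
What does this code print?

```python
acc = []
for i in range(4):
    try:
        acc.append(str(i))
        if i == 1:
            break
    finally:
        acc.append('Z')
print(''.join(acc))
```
0Z1Z

finally runs even when breaking out of loop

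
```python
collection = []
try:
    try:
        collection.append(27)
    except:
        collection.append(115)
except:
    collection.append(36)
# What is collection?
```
[27]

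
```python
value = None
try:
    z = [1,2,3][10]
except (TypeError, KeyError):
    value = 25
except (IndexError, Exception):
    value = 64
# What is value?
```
64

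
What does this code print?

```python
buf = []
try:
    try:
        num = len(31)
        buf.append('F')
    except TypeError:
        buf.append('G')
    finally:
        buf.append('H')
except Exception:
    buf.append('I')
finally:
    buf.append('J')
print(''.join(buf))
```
GHJ

Both finally blocks run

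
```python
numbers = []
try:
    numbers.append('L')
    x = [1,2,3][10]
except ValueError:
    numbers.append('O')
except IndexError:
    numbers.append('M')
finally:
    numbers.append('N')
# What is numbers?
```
['L', 'M', 'N']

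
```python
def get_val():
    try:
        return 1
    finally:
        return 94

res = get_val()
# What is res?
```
94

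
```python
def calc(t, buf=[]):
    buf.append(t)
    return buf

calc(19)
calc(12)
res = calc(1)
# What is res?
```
[19, 12, 1]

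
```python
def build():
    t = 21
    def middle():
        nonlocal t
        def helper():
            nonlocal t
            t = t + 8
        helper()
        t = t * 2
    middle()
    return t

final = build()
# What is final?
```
58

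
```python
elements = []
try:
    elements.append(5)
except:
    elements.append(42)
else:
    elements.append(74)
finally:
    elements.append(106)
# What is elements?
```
[5, 74, 106]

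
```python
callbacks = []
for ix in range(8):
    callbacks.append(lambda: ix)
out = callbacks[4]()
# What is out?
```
7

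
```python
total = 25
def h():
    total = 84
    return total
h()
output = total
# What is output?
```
25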